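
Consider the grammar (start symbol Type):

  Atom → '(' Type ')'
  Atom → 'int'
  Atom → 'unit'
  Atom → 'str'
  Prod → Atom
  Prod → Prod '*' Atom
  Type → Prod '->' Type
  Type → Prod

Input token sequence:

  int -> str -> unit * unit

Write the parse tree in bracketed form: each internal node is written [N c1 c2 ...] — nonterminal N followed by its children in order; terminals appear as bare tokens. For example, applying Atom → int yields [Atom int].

Type
Prod -> Type
Atom -> Type
int -> Type
int -> Prod -> Type
int -> Atom -> Type
int -> str -> Type
int -> str -> Prod
int -> str -> Prod * Atom
int -> str -> Atom * Atom
int -> str -> unit * Atom
int -> str -> unit * unit

[Type [Prod [Atom int]] -> [Type [Prod [Atom str]] -> [Type [Prod [Prod [Atom unit]] * [Atom unit]]]]]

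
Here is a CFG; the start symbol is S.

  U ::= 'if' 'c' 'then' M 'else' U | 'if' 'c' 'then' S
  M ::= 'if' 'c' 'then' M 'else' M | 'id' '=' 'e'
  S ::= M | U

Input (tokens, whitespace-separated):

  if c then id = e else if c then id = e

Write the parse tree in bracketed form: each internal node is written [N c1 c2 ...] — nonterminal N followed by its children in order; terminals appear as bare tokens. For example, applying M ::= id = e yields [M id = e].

[S [U if c then [M id = e] else [U if c then [S [M id = e]]]]]

S
U
if c then M else U
if c then id = e else U
if c then id = e else if c then S
if c then id = e else if c then M
if c then id = e else if c then id = e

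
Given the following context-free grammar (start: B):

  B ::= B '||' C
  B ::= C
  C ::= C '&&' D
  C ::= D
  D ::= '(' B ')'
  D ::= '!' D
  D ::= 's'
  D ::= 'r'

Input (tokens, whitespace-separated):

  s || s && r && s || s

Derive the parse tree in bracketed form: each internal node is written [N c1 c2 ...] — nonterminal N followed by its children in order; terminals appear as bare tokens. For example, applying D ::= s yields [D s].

B
B || C
B || C || C
C || C || C
D || C || C
s || C || C
s || C && D || C
s || C && D && D || C
s || D && D && D || C
s || s && D && D || C
s || s && r && D || C
s || s && r && s || C
s || s && r && s || D
s || s && r && s || s

[B [B [B [C [D s]]] || [C [C [C [D s]] && [D r]] && [D s]]] || [C [D s]]]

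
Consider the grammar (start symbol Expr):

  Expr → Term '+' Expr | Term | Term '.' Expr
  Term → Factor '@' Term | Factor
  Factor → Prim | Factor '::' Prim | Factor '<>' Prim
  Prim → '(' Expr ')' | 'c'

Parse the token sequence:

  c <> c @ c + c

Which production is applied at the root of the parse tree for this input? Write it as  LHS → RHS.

Expr → Term '+' Expr

[Expr [Term [Factor [Factor [Prim c]] <> [Prim c]] @ [Term [Factor [Prim c]]]] + [Expr [Term [Factor [Prim c]]]]]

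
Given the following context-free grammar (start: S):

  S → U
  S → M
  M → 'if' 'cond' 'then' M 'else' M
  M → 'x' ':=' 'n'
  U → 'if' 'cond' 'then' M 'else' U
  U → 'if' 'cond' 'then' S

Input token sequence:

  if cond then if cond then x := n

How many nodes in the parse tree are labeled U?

[S [U if cond then [S [U if cond then [S [M x := n]]]]]]

2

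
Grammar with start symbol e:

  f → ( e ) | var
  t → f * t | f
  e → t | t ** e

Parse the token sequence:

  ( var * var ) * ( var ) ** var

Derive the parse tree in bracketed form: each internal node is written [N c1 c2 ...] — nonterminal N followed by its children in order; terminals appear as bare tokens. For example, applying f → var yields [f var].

e
t ** e
f * t ** e
( e ) * t ** e
( t ) * t ** e
( f * t ) * t ** e
( var * t ) * t ** e
( var * f ) * t ** e
( var * var ) * t ** e
( var * var ) * f ** e
( var * var ) * ( e ) ** e
( var * var ) * ( t ) ** e
( var * var ) * ( f ) ** e
( var * var ) * ( var ) ** e
( var * var ) * ( var ) ** t
( var * var ) * ( var ) ** f
( var * var ) * ( var ) ** var

[e [t [f ( [e [t [f var] * [t [f var]]]] )] * [t [f ( [e [t [f var]]] )]]] ** [e [t [f var]]]]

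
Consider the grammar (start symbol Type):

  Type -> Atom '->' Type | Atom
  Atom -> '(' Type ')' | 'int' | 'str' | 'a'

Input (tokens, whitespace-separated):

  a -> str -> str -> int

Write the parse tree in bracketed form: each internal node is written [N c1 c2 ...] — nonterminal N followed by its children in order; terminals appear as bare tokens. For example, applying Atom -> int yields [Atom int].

[Type [Atom a] -> [Type [Atom str] -> [Type [Atom str] -> [Type [Atom int]]]]]

Type
Atom -> Type
a -> Type
a -> Atom -> Type
a -> str -> Type
a -> str -> Atom -> Type
a -> str -> str -> Type
a -> str -> str -> Atom
a -> str -> str -> int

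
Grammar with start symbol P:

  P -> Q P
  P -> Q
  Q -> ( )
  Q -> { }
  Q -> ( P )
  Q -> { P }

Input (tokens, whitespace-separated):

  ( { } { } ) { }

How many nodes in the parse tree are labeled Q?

[P [Q ( [P [Q { }] [P [Q { }]]] )] [P [Q { }]]]

4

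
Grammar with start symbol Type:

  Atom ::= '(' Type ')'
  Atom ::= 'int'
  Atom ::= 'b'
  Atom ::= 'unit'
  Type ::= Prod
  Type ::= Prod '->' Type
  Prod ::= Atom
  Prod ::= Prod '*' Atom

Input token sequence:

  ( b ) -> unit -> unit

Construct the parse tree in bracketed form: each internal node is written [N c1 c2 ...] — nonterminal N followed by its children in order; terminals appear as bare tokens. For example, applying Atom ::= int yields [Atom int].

Type
Prod -> Type
Atom -> Type
( Type ) -> Type
( Prod ) -> Type
( Atom ) -> Type
( b ) -> Type
( b ) -> Prod -> Type
( b ) -> Atom -> Type
( b ) -> unit -> Type
( b ) -> unit -> Prod
( b ) -> unit -> Atom
( b ) -> unit -> unit

[Type [Prod [Atom ( [Type [Prod [Atom b]]] )]] -> [Type [Prod [Atom unit]] -> [Type [Prod [Atom unit]]]]]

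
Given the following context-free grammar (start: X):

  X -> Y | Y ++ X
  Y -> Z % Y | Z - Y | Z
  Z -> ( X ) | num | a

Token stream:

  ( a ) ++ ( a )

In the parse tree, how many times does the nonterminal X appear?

[X [Y [Z ( [X [Y [Z a]]] )]] ++ [X [Y [Z ( [X [Y [Z a]]] )]]]]

4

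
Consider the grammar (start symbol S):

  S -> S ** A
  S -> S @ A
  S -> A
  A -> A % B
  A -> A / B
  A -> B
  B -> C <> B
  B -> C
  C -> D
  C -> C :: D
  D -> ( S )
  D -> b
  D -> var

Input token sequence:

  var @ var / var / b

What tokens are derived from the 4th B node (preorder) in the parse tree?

[S [S [A [B [C [D var]]]]] @ [A [A [A [B [C [D var]]]] / [B [C [D var]]]] / [B [C [D b]]]]]

b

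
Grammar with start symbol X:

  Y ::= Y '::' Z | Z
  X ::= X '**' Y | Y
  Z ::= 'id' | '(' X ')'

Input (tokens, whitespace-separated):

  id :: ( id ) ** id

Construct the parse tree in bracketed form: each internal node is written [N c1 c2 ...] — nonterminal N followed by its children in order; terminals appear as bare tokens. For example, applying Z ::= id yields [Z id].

[X [X [Y [Y [Z id]] :: [Z ( [X [Y [Z id]]] )]]] ** [Y [Z id]]]

X
X ** Y
Y ** Y
Y :: Z ** Y
Z :: Z ** Y
id :: Z ** Y
id :: ( X ) ** Y
id :: ( Y ) ** Y
id :: ( Z ) ** Y
id :: ( id ) ** Y
id :: ( id ) ** Z
id :: ( id ) ** id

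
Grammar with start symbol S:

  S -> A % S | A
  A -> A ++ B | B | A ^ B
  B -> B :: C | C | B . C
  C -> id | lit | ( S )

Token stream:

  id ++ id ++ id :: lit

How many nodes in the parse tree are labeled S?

1

[S [A [A [A [B [C id]]] ++ [B [C id]]] ++ [B [B [C id]] :: [C lit]]]]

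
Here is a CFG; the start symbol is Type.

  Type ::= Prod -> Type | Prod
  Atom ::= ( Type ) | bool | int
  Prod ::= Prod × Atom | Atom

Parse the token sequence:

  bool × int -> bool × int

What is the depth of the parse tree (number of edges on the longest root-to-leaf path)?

[Type [Prod [Prod [Atom bool]] × [Atom int]] -> [Type [Prod [Prod [Atom bool]] × [Atom int]]]]

5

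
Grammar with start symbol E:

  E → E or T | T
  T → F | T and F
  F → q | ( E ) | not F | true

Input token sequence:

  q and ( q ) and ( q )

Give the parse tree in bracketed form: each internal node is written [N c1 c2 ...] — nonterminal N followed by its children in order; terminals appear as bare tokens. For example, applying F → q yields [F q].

E
T
T and F
T and F and F
F and F and F
q and F and F
q and ( E ) and F
q and ( T ) and F
q and ( F ) and F
q and ( q ) and F
q and ( q ) and ( E )
q and ( q ) and ( T )
q and ( q ) and ( F )
q and ( q ) and ( q )

[E [T [T [T [F q]] and [F ( [E [T [F q]]] )]] and [F ( [E [T [F q]]] )]]]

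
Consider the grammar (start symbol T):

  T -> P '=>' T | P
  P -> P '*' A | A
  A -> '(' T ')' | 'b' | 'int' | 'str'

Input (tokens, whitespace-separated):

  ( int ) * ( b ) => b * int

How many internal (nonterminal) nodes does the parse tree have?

16

[T [P [P [A ( [T [P [A int]]] )]] * [A ( [T [P [A b]]] )]] => [T [P [P [A b]] * [A int]]]]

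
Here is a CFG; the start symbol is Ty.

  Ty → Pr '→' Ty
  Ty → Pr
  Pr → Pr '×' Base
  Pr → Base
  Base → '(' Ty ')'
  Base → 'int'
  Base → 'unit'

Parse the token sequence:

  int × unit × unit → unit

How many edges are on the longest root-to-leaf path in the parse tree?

[Ty [Pr [Pr [Pr [Base int]] × [Base unit]] × [Base unit]] → [Ty [Pr [Base unit]]]]

5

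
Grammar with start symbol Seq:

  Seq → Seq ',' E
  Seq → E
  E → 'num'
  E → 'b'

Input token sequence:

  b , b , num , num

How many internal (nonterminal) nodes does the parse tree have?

[Seq [Seq [Seq [Seq [E b]] , [E b]] , [E num]] , [E num]]

8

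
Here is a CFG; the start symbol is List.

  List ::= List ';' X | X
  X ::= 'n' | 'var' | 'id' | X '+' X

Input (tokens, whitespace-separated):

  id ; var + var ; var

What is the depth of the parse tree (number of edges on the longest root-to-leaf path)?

[List [List [List [X id]] ; [X [X var] + [X var]]] ; [X var]]

4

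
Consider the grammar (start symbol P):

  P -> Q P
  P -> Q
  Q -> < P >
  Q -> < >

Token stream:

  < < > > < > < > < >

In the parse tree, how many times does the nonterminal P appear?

[P [Q < [P [Q < >]] >] [P [Q < >] [P [Q < >] [P [Q < >]]]]]

5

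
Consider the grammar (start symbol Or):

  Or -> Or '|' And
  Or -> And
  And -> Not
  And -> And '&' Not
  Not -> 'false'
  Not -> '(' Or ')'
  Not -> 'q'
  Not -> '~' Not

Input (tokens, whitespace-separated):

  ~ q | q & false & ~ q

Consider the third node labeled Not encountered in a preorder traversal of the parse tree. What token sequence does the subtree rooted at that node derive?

[Or [Or [And [Not ~ [Not q]]]] | [And [And [And [Not q]] & [Not false]] & [Not ~ [Not q]]]]

q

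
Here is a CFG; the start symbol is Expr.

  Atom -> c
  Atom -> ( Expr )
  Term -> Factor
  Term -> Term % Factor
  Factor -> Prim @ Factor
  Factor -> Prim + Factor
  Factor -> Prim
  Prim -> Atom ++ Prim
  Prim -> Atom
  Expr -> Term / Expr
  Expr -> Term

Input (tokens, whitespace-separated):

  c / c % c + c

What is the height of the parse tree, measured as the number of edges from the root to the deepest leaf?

7

[Expr [Term [Factor [Prim [Atom c]]]] / [Expr [Term [Term [Factor [Prim [Atom c]]]] % [Factor [Prim [Atom c]] + [Factor [Prim [Atom c]]]]]]]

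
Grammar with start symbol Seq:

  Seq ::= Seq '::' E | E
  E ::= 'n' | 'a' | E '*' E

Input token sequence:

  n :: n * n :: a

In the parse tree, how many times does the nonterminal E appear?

5

[Seq [Seq [Seq [E n]] :: [E [E n] * [E n]]] :: [E a]]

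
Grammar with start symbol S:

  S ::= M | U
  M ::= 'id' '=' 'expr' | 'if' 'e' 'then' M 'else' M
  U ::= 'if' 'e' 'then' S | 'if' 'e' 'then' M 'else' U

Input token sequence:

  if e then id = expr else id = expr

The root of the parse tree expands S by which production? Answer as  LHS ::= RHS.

[S [M if e then [M id = expr] else [M id = expr]]]

S ::= M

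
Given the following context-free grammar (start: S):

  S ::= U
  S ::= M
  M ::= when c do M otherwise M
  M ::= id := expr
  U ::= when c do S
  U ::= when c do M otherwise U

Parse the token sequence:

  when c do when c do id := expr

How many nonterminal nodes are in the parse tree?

6

[S [U when c do [S [U when c do [S [M id := expr]]]]]]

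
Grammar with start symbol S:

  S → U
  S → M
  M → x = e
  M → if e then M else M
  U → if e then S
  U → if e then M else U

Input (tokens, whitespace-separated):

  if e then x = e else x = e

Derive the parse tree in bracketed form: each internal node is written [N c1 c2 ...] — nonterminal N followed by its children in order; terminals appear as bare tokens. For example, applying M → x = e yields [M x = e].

[S [M if e then [M x = e] else [M x = e]]]

S
M
if e then M else M
if e then x = e else M
if e then x = e else x = e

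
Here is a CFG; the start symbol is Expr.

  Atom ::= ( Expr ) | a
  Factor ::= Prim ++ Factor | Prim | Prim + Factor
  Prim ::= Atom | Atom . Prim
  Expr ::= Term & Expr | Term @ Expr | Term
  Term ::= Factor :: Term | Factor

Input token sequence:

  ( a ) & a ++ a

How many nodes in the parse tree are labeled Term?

[Expr [Term [Factor [Prim [Atom ( [Expr [Term [Factor [Prim [Atom a]]]]] )]]]] & [Expr [Term [Factor [Prim [Atom a]] ++ [Factor [Prim [Atom a]]]]]]]

3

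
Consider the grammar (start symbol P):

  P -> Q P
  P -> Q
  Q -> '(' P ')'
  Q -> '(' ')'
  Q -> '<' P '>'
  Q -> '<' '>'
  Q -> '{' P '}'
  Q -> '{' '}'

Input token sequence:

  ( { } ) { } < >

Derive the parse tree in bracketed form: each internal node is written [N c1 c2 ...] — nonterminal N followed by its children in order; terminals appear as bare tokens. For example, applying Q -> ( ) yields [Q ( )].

P
Q P
( P ) P
( Q ) P
( { } ) P
( { } ) Q P
( { } ) { } P
( { } ) { } Q
( { } ) { } < >

[P [Q ( [P [Q { }]] )] [P [Q { }] [P [Q < >]]]]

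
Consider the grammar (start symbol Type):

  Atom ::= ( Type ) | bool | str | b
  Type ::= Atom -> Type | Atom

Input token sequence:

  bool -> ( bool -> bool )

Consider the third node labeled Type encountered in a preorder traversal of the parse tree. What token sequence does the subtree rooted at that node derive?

[Type [Atom bool] -> [Type [Atom ( [Type [Atom bool] -> [Type [Atom bool]]] )]]]

bool -> bool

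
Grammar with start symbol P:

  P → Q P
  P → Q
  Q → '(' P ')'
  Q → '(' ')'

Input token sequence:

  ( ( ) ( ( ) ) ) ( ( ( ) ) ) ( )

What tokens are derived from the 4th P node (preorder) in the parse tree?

[P [Q ( [P [Q ( )] [P [Q ( [P [Q ( )]] )]]] )] [P [Q ( [P [Q ( [P [Q ( )]] )]] )] [P [Q ( )]]]]

( )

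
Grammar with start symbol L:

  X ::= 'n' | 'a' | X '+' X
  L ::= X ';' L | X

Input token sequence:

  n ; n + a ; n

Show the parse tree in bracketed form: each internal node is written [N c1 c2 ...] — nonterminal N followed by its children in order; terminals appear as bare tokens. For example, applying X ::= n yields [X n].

[L [X n] ; [L [X [X n] + [X a]] ; [L [X n]]]]

L
X ; L
n ; L
n ; X ; L
n ; X + X ; L
n ; n + X ; L
n ; n + a ; L
n ; n + a ; X
n ; n + a ; n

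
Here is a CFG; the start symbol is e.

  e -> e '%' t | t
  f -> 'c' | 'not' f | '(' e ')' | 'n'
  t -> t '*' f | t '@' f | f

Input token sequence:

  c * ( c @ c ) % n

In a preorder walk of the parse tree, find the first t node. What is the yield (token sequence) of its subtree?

c * ( c @ c )

[e [e [t [t [f c]] * [f ( [e [t [t [f c]] @ [f c]]] )]]] % [t [f n]]]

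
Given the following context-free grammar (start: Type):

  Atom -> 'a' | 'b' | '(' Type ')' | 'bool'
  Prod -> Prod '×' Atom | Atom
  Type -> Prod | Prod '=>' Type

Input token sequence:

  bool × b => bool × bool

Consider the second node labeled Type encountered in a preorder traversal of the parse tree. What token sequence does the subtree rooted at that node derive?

bool × bool

[Type [Prod [Prod [Atom bool]] × [Atom b]] => [Type [Prod [Prod [Atom bool]] × [Atom bool]]]]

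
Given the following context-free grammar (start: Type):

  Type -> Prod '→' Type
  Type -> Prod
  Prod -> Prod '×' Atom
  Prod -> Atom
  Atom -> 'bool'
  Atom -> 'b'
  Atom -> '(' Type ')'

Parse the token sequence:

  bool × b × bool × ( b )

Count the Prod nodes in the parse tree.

5

[Type [Prod [Prod [Prod [Prod [Atom bool]] × [Atom b]] × [Atom bool]] × [Atom ( [Type [Prod [Atom b]]] )]]]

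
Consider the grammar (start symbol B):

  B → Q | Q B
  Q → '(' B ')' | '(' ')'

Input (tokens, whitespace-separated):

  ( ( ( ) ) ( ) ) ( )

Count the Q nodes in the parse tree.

[B [Q ( [B [Q ( [B [Q ( )]] )] [B [Q ( )]]] )] [B [Q ( )]]]

5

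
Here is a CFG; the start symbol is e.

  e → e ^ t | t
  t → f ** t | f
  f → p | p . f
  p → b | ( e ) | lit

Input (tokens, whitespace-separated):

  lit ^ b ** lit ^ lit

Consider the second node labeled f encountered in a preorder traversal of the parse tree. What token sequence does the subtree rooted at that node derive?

b

[e [e [e [t [f [p lit]]]] ^ [t [f [p b]] ** [t [f [p lit]]]]] ^ [t [f [p lit]]]]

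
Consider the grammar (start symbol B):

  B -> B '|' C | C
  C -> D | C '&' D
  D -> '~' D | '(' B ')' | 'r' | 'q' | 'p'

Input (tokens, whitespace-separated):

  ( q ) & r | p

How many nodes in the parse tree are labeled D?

[B [B [C [C [D ( [B [C [D q]]] )]] & [D r]]] | [C [D p]]]

4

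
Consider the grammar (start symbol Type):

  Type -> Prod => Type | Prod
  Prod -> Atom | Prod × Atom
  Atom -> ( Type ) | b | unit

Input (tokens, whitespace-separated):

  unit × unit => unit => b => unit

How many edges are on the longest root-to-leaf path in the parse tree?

[Type [Prod [Prod [Atom unit]] × [Atom unit]] => [Type [Prod [Atom unit]] => [Type [Prod [Atom b]] => [Type [Prod [Atom unit]]]]]]

6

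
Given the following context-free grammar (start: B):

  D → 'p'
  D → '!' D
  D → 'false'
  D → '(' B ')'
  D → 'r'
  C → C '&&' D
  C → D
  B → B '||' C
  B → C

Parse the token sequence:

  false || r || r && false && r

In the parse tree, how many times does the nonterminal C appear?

5

[B [B [B [C [D false]]] || [C [D r]]] || [C [C [C [D r]] && [D false]] && [D r]]]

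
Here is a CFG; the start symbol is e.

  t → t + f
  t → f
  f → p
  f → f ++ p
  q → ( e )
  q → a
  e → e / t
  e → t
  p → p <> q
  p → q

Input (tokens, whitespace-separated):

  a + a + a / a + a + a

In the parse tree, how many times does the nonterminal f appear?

6

[e [e [t [t [t [f [p [q a]]]] + [f [p [q a]]]] + [f [p [q a]]]]] / [t [t [t [f [p [q a]]]] + [f [p [q a]]]] + [f [p [q a]]]]]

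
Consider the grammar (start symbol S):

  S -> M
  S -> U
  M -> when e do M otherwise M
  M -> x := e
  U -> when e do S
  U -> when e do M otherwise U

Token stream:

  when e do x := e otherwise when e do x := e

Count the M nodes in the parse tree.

[S [U when e do [M x := e] otherwise [U when e do [S [M x := e]]]]]

2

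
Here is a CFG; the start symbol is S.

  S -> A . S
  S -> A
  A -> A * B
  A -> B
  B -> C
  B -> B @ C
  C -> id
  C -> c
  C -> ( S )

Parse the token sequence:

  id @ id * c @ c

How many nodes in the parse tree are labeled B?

4

[S [A [A [B [B [C id]] @ [C id]]] * [B [B [C c]] @ [C c]]]]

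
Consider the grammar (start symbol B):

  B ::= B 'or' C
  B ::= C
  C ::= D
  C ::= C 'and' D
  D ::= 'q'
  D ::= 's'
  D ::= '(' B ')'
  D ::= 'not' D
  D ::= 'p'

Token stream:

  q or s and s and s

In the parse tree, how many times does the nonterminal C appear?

4

[B [B [C [D q]]] or [C [C [C [D s]] and [D s]] and [D s]]]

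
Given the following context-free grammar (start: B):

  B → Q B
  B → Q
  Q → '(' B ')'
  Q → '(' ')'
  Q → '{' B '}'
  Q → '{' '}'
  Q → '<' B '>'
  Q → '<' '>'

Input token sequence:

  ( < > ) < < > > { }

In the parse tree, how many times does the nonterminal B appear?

5

[B [Q ( [B [Q < >]] )] [B [Q < [B [Q < >]] >] [B [Q { }]]]]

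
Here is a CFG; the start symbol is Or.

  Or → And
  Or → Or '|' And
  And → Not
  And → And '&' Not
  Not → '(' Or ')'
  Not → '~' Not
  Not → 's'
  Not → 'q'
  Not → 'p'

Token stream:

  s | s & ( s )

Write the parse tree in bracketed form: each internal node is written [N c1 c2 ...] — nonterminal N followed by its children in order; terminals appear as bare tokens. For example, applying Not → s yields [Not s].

Or
Or | And
And | And
Not | And
s | And
s | And & Not
s | Not & Not
s | s & Not
s | s & ( Or )
s | s & ( And )
s | s & ( Not )
s | s & ( s )

[Or [Or [And [Not s]]] | [And [And [Not s]] & [Not ( [Or [And [Not s]]] )]]]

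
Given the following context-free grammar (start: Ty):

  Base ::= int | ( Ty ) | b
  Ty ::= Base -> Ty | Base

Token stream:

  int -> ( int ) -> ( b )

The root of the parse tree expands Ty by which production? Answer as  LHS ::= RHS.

[Ty [Base int] -> [Ty [Base ( [Ty [Base int]] )] -> [Ty [Base ( [Ty [Base b]] )]]]]

Ty ::= Base -> Ty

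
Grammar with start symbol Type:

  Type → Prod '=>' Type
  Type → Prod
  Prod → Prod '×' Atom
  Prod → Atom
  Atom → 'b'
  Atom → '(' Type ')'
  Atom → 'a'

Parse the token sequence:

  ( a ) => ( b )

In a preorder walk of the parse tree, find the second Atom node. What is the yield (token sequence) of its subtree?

[Type [Prod [Atom ( [Type [Prod [Atom a]]] )]] => [Type [Prod [Atom ( [Type [Prod [Atom b]]] )]]]]

a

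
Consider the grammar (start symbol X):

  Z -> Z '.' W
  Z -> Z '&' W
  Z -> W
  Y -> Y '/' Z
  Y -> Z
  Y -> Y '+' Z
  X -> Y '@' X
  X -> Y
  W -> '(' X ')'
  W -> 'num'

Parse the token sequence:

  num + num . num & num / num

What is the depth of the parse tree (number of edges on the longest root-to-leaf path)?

[X [Y [Y [Y [Z [W num]]] + [Z [Z [Z [W num]] . [W num]] & [W num]]] / [Z [W num]]]]

7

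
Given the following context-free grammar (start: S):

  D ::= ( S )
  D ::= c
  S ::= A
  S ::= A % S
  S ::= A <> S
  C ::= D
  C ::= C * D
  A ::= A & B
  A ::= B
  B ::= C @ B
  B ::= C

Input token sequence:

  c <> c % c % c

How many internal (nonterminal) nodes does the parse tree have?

[S [A [B [C [D c]]]] <> [S [A [B [C [D c]]]] % [S [A [B [C [D c]]]] % [S [A [B [C [D c]]]]]]]]

20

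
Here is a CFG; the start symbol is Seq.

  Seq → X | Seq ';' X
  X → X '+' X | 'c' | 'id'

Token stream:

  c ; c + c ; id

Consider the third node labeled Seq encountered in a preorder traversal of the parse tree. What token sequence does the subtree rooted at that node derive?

c

[Seq [Seq [Seq [X c]] ; [X [X c] + [X c]]] ; [X id]]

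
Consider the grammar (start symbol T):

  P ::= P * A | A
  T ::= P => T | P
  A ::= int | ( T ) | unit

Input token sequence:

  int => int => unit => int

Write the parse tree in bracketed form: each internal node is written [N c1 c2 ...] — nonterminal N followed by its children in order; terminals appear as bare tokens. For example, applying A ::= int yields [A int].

T
P => T
A => T
int => T
int => P => T
int => A => T
int => int => T
int => int => P => T
int => int => A => T
int => int => unit => T
int => int => unit => P
int => int => unit => A
int => int => unit => int

[T [P [A int]] => [T [P [A int]] => [T [P [A unit]] => [T [P [A int]]]]]]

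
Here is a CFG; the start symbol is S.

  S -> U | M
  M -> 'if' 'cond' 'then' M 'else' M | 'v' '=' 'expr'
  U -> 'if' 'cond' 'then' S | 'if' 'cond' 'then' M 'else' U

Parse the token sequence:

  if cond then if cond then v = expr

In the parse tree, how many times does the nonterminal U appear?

2

[S [U if cond then [S [U if cond then [S [M v = expr]]]]]]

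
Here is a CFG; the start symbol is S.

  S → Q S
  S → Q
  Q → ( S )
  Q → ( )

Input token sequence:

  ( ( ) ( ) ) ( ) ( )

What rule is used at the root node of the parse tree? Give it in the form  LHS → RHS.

S → Q S

[S [Q ( [S [Q ( )] [S [Q ( )]]] )] [S [Q ( )] [S [Q ( )]]]]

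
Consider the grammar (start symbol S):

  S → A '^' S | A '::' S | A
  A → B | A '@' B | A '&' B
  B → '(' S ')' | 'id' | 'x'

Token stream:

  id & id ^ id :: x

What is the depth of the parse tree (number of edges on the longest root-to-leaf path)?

5

[S [A [A [B id]] & [B id]] ^ [S [A [B id]] :: [S [A [B x]]]]]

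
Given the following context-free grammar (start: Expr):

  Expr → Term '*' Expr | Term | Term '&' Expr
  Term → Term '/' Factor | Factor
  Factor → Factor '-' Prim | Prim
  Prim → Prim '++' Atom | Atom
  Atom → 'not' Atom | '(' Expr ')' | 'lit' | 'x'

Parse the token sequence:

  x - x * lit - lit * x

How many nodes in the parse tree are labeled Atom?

[Expr [Term [Factor [Factor [Prim [Atom x]]] - [Prim [Atom x]]]] * [Expr [Term [Factor [Factor [Prim [Atom lit]]] - [Prim [Atom lit]]]] * [Expr [Term [Factor [Prim [Atom x]]]]]]]

5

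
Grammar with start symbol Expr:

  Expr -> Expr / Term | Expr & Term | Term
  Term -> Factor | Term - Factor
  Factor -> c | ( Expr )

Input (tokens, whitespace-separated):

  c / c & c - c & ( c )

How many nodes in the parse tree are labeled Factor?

6

[Expr [Expr [Expr [Expr [Term [Factor c]]] / [Term [Factor c]]] & [Term [Term [Factor c]] - [Factor c]]] & [Term [Factor ( [Expr [Term [Factor c]]] )]]]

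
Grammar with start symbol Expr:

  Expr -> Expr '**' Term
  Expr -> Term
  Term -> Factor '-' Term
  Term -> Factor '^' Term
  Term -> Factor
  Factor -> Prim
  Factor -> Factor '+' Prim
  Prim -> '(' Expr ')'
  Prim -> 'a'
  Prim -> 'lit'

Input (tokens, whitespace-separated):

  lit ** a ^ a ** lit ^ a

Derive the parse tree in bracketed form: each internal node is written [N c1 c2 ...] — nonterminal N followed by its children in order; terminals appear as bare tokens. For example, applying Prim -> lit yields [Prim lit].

Expr
Expr ** Term
Expr ** Term ** Term
Term ** Term ** Term
Factor ** Term ** Term
Prim ** Term ** Term
lit ** Term ** Term
lit ** Factor ^ Term ** Term
lit ** Prim ^ Term ** Term
lit ** a ^ Term ** Term
lit ** a ^ Factor ** Term
lit ** a ^ Prim ** Term
lit ** a ^ a ** Term
lit ** a ^ a ** Factor ^ Term
lit ** a ^ a ** Prim ^ Term
lit ** a ^ a ** lit ^ Term
lit ** a ^ a ** lit ^ Factor
lit ** a ^ a ** lit ^ Prim
lit ** a ^ a ** lit ^ a

[Expr [Expr [Expr [Term [Factor [Prim lit]]]] ** [Term [Factor [Prim a]] ^ [Term [Factor [Prim a]]]]] ** [Term [Factor [Prim lit]] ^ [Term [Factor [Prim a]]]]]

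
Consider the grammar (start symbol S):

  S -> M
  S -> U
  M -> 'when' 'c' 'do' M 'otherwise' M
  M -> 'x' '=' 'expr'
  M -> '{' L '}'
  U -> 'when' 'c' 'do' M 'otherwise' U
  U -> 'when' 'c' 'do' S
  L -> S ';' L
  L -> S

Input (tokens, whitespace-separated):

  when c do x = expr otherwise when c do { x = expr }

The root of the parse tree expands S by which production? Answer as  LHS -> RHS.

S -> U

[S [U when c do [M x = expr] otherwise [U when c do [S [M { [L [S [M x = expr]]] }]]]]]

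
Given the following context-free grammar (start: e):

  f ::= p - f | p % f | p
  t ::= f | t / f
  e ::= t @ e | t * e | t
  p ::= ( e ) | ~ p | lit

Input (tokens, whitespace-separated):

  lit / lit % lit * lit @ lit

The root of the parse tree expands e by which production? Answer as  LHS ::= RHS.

[e [t [t [f [p lit]]] / [f [p lit] % [f [p lit]]]] * [e [t [f [p lit]]] @ [e [t [f [p lit]]]]]]

e ::= t * e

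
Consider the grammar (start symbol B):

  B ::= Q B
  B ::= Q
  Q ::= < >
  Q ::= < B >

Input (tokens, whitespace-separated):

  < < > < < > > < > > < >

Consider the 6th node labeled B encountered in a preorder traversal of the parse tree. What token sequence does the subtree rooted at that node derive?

[B [Q < [B [Q < >] [B [Q < [B [Q < >]] >] [B [Q < >]]]] >] [B [Q < >]]]

< >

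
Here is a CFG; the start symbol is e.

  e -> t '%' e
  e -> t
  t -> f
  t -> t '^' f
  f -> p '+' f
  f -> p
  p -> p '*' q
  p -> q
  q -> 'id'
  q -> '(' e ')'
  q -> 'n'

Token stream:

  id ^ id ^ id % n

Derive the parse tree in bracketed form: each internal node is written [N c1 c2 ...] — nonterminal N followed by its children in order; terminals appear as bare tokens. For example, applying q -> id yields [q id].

[e [t [t [t [f [p [q id]]]] ^ [f [p [q id]]]] ^ [f [p [q id]]]] % [e [t [f [p [q n]]]]]]

e
t % e
t ^ f % e
t ^ f ^ f % e
f ^ f ^ f % e
p ^ f ^ f % e
q ^ f ^ f % e
id ^ f ^ f % e
id ^ p ^ f % e
id ^ q ^ f % e
id ^ id ^ f % e
id ^ id ^ p % e
id ^ id ^ q % e
id ^ id ^ id % e
id ^ id ^ id % t
id ^ id ^ id % f
id ^ id ^ id % p
id ^ id ^ id % q
id ^ id ^ id % n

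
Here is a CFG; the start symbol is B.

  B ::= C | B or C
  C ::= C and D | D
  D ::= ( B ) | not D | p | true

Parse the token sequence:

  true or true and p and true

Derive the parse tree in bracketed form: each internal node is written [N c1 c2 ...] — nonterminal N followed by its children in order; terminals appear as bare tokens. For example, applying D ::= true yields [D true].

B
B or C
C or C
D or C
true or C
true or C and D
true or C and D and D
true or D and D and D
true or true and D and D
true or true and p and D
true or true and p and true

[B [B [C [D true]]] or [C [C [C [D true]] and [D p]] and [D true]]]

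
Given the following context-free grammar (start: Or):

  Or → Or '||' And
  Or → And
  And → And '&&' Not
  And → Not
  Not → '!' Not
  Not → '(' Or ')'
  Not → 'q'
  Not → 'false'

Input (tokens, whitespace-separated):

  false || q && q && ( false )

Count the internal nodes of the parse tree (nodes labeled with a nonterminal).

[Or [Or [And [Not false]]] || [And [And [And [Not q]] && [Not q]] && [Not ( [Or [And [Not false]]] )]]]

13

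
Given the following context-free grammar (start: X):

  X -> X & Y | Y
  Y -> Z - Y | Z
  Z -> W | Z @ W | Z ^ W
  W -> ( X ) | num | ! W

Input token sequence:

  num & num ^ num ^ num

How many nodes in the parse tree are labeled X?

[X [X [Y [Z [W num]]]] & [Y [Z [Z [Z [W num]] ^ [W num]] ^ [W num]]]]

2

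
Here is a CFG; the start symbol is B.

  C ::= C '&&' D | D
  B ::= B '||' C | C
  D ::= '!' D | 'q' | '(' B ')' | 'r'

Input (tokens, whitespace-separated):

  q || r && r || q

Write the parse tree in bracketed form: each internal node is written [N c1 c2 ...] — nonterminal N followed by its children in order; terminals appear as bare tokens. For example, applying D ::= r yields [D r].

B
B || C
B || C || C
C || C || C
D || C || C
q || C || C
q || C && D || C
q || D && D || C
q || r && D || C
q || r && r || C
q || r && r || D
q || r && r || q

[B [B [B [C [D q]]] || [C [C [D r]] && [D r]]] || [C [D q]]]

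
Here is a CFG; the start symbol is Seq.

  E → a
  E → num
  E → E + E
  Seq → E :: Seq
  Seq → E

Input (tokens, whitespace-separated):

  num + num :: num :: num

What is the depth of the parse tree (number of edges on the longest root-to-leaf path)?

4

[Seq [E [E num] + [E num]] :: [Seq [E num] :: [Seq [E num]]]]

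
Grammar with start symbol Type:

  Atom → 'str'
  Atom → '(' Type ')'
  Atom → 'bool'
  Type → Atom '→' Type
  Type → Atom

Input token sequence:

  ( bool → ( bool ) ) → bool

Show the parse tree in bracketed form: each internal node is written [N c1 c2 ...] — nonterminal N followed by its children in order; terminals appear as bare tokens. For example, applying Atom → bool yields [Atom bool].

Type
Atom → Type
( Type ) → Type
( Atom → Type ) → Type
( bool → Type ) → Type
( bool → Atom ) → Type
( bool → ( Type ) ) → Type
( bool → ( Atom ) ) → Type
( bool → ( bool ) ) → Type
( bool → ( bool ) ) → Atom
( bool → ( bool ) ) → bool

[Type [Atom ( [Type [Atom bool] → [Type [Atom ( [Type [Atom bool]] )]]] )] → [Type [Atom bool]]]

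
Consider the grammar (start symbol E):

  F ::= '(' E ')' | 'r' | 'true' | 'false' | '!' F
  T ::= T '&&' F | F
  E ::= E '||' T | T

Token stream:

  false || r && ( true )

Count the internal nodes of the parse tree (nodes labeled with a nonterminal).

11

[E [E [T [F false]]] || [T [T [F r]] && [F ( [E [T [F true]]] )]]]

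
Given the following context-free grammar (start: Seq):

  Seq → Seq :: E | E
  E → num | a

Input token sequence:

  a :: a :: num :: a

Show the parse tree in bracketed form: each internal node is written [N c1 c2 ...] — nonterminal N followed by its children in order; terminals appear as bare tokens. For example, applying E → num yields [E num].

[Seq [Seq [Seq [Seq [E a]] :: [E a]] :: [E num]] :: [E a]]

Seq
Seq :: E
Seq :: E :: E
Seq :: E :: E :: E
E :: E :: E :: E
a :: E :: E :: E
a :: a :: E :: E
a :: a :: num :: E
a :: a :: num :: a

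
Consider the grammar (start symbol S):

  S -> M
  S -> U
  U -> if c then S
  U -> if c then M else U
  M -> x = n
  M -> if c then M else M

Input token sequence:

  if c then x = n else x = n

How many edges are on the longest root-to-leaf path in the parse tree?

[S [M if c then [M x = n] else [M x = n]]]

3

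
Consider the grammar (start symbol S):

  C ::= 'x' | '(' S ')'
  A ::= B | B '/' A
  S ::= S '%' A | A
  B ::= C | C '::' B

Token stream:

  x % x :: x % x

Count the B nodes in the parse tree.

4

[S [S [S [A [B [C x]]]] % [A [B [C x] :: [B [C x]]]]] % [A [B [C x]]]]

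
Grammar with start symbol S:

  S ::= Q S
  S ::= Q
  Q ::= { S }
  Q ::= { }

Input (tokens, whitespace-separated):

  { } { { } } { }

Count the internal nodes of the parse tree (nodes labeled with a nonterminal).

8

[S [Q { }] [S [Q { [S [Q { }]] }] [S [Q { }]]]]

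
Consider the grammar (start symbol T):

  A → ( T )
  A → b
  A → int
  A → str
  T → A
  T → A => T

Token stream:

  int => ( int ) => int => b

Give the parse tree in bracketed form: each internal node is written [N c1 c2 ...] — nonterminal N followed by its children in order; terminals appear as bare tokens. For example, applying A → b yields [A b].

[T [A int] => [T [A ( [T [A int]] )] => [T [A int] => [T [A b]]]]]

T
A => T
int => T
int => A => T
int => ( T ) => T
int => ( A ) => T
int => ( int ) => T
int => ( int ) => A => T
int => ( int ) => int => T
int => ( int ) => int => A
int => ( int ) => int => b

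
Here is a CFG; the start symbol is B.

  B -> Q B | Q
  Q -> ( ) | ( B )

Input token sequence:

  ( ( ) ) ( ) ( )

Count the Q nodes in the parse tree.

4

[B [Q ( [B [Q ( )]] )] [B [Q ( )] [B [Q ( )]]]]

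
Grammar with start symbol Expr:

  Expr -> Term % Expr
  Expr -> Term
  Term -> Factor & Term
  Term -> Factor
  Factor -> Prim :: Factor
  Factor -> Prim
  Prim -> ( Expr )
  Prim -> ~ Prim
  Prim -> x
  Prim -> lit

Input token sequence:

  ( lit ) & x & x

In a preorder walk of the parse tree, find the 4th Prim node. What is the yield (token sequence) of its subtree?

[Expr [Term [Factor [Prim ( [Expr [Term [Factor [Prim lit]]]] )]] & [Term [Factor [Prim x]] & [Term [Factor [Prim x]]]]]]

x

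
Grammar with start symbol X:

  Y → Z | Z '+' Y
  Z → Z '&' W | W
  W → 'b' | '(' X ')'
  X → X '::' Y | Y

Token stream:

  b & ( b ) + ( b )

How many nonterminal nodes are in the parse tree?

[X [Y [Z [Z [W b]] & [W ( [X [Y [Z [W b]]]] )]] + [Y [Z [W ( [X [Y [Z [W b]]]] )]]]]]

17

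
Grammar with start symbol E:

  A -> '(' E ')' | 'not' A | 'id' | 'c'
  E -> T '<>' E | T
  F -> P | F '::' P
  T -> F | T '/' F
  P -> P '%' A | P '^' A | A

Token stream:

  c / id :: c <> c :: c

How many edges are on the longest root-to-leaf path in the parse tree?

[E [T [T [F [P [A c]]]] / [F [F [P [A id]]] :: [P [A c]]]] <> [E [T [F [F [P [A c]]] :: [P [A c]]]]]]

7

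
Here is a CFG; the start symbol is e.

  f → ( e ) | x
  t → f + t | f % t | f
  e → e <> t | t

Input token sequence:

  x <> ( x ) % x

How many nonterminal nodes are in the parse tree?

[e [e [t [f x]]] <> [t [f ( [e [t [f x]]] )] % [t [f x]]]]

11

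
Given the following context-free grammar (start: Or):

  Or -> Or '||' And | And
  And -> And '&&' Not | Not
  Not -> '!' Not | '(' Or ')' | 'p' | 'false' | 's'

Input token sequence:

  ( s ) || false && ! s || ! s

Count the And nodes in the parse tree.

5

[Or [Or [Or [And [Not ( [Or [And [Not s]]] )]]] || [And [And [Not false]] && [Not ! [Not s]]]] || [And [Not ! [Not s]]]]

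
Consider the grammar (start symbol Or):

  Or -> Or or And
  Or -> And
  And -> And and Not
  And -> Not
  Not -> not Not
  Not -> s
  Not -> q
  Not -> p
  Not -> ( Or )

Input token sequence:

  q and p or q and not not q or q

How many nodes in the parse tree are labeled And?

5

[Or [Or [Or [And [And [Not q]] and [Not p]]] or [And [And [Not q]] and [Not not [Not not [Not q]]]]] or [And [Not q]]]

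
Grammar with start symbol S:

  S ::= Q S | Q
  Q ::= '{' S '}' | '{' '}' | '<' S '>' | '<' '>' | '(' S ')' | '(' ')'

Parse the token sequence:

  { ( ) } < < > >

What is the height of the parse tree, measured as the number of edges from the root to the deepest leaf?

5

[S [Q { [S [Q ( )]] }] [S [Q < [S [Q < >]] >]]]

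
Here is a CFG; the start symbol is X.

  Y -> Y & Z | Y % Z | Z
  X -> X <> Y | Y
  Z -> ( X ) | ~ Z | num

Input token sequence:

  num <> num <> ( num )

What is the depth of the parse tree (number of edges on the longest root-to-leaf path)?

6

[X [X [X [Y [Z num]]] <> [Y [Z num]]] <> [Y [Z ( [X [Y [Z num]]] )]]]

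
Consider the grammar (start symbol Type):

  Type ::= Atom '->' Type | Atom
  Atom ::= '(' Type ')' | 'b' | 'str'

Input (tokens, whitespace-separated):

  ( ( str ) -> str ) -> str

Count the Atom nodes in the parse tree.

5

[Type [Atom ( [Type [Atom ( [Type [Atom str]] )] -> [Type [Atom str]]] )] -> [Type [Atom str]]]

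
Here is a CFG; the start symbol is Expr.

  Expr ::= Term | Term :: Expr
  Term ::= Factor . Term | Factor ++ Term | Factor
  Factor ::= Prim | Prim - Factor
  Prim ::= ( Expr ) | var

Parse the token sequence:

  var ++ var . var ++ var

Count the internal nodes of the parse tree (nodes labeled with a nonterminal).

13

[Expr [Term [Factor [Prim var]] ++ [Term [Factor [Prim var]] . [Term [Factor [Prim var]] ++ [Term [Factor [Prim var]]]]]]]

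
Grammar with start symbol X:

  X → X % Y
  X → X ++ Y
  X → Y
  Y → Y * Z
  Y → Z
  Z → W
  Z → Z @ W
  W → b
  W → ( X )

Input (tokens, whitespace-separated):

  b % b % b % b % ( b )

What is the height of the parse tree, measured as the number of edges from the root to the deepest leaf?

8

[X [X [X [X [X [Y [Z [W b]]]] % [Y [Z [W b]]]] % [Y [Z [W b]]]] % [Y [Z [W b]]]] % [Y [Z [W ( [X [Y [Z [W b]]]] )]]]]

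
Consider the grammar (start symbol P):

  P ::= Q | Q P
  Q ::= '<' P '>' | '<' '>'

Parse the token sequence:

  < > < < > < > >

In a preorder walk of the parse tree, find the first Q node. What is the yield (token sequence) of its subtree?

[P [Q < >] [P [Q < [P [Q < >] [P [Q < >]]] >]]]

< >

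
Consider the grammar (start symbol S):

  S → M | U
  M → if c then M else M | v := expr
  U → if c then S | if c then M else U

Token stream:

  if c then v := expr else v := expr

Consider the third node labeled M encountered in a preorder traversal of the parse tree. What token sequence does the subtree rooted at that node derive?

v := expr

[S [M if c then [M v := expr] else [M v := expr]]]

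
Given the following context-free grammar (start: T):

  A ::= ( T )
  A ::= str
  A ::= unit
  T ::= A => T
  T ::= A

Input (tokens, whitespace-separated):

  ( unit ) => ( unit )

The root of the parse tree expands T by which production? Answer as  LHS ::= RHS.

T ::= A => T

[T [A ( [T [A unit]] )] => [T [A ( [T [A unit]] )]]]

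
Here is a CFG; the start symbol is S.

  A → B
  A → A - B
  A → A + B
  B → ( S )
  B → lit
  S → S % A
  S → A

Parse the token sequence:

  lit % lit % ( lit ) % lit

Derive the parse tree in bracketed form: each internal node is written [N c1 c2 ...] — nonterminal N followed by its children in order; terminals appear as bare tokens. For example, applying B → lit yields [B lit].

[S [S [S [S [A [B lit]]] % [A [B lit]]] % [A [B ( [S [A [B lit]]] )]]] % [A [B lit]]]

S
S % A
S % A % A
S % A % A % A
A % A % A % A
B % A % A % A
lit % A % A % A
lit % B % A % A
lit % lit % A % A
lit % lit % B % A
lit % lit % ( S ) % A
lit % lit % ( A ) % A
lit % lit % ( B ) % A
lit % lit % ( lit ) % A
lit % lit % ( lit ) % B
lit % lit % ( lit ) % lit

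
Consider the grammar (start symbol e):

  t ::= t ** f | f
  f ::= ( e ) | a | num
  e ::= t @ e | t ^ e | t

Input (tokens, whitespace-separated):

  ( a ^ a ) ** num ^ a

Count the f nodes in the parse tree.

5

[e [t [t [f ( [e [t [f a]] ^ [e [t [f a]]]] )]] ** [f num]] ^ [e [t [f a]]]]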